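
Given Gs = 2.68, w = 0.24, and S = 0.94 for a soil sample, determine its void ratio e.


Result: 0.6843

Derivation:
Using the relation e = Gs * w / S
e = 2.68 * 0.24 / 0.94
e = 0.6843


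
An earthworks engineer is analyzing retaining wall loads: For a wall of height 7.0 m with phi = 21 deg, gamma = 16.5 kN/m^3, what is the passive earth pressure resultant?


Compute passive earth pressure coefficient:
Kp = tan^2(45 + phi/2) = tan^2(55.5) = 2.117051
Compute passive force:
Pp = 0.5 * Kp * gamma * H^2
Pp = 0.5 * 2.117051 * 16.5 * 7.0^2
Pp = 855.82 kN/m


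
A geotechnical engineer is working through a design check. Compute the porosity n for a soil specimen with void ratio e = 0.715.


Using the relation n = e / (1 + e)
n = 0.715 / (1 + 0.715)
n = 0.715 / 1.715
n = 0.4169


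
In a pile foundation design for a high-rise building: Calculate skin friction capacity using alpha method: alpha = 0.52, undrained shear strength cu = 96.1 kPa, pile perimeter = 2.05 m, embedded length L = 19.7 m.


Using Qs = alpha * cu * perimeter * L
Qs = 0.52 * 96.1 * 2.05 * 19.7
Qs = 2018.12 kN


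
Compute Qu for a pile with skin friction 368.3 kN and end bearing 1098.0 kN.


Result: 1466.3 kN

Derivation:
Using Qu = Qf + Qb
Qu = 368.3 + 1098.0
Qu = 1466.3 kN


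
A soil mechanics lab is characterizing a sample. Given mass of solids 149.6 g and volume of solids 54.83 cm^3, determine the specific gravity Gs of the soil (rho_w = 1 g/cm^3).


Using Gs = m_s / (V_s * rho_w)
Since rho_w = 1 g/cm^3:
Gs = 149.6 / 54.83
Gs = 2.728


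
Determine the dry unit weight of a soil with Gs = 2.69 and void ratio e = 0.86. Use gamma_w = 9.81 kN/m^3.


Using gamma_d = Gs * gamma_w / (1 + e)
gamma_d = 2.69 * 9.81 / (1 + 0.86)
gamma_d = 2.69 * 9.81 / 1.86
gamma_d = 14.188 kN/m^3


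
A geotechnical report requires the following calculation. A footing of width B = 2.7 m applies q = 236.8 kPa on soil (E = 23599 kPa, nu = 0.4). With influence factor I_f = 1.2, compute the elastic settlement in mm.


Result: 27.309 mm

Derivation:
Using Se = q * B * (1 - nu^2) * I_f / E
1 - nu^2 = 1 - 0.4^2 = 0.84
Se = 236.8 * 2.7 * 0.84 * 1.2 / 23599
Se = 0.027309 m
Convert to mm: Se = 0.027309 * 1000 = 27.309 mm


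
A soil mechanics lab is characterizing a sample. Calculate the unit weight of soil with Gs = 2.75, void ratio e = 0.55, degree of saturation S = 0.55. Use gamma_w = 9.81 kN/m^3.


Using gamma = gamma_w * (Gs + S*e) / (1 + e)
Numerator: Gs + S*e = 2.75 + 0.55*0.55 = 3.0525
Denominator: 1 + e = 1 + 0.55 = 1.55
gamma = 9.81 * 3.0525 / 1.55
gamma = 19.319 kN/m^3


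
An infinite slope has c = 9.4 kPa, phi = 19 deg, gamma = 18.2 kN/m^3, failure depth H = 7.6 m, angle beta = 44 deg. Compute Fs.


Using Fs = c / (gamma*H*sin(beta)*cos(beta)) + tan(phi)/tan(beta)
Cohesion contribution = 9.4 / (18.2*7.6*sin(44)*cos(44))
Cohesion contribution = 0.136
Friction contribution = tan(19)/tan(44) = 0.356562
Fs = 0.136 + 0.356562
Fs = 0.493


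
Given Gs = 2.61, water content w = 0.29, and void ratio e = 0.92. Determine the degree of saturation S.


Using S = Gs * w / e
S = 2.61 * 0.29 / 0.92
S = 0.8227


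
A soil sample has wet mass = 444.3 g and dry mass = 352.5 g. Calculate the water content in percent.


Using w = (m_wet - m_dry) / m_dry * 100
m_wet - m_dry = 444.3 - 352.5 = 91.8 g
w = 91.8 / 352.5 * 100
w = 26.04 %


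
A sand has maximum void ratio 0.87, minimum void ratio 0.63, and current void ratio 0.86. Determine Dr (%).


Using Dr = (e_max - e) / (e_max - e_min) * 100
e_max - e = 0.87 - 0.86 = 0.01
e_max - e_min = 0.87 - 0.63 = 0.24
Dr = 0.01 / 0.24 * 100
Dr = 4.17 %


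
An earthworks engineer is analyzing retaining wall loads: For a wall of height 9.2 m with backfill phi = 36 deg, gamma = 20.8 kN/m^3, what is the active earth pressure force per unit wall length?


Compute active earth pressure coefficient:
Ka = tan^2(45 - phi/2) = tan^2(27.0) = 0.259616
Compute active force:
Pa = 0.5 * Ka * gamma * H^2
Pa = 0.5 * 0.259616 * 20.8 * 9.2^2
Pa = 228.53 kN/m


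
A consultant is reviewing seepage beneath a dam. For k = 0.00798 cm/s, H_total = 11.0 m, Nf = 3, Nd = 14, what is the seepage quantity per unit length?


Result: 0.0001881 m^3/s per m

Derivation:
Convert k to m/s for unit consistency with H:
k = 0.00798 cm/s = 0.00798 / 100 m/s = 7.98e-05 m/s
Using q = k * H * Nf / Nd
Nf / Nd = 3 / 14 = 0.2143
q = 7.98e-05 * 11.0 * 0.2143
q = 0.0001881 m^3/s per m


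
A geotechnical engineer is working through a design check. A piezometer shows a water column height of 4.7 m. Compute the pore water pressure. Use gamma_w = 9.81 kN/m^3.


Using u = gamma_w * h_w
u = 9.81 * 4.7
u = 46.11 kPa


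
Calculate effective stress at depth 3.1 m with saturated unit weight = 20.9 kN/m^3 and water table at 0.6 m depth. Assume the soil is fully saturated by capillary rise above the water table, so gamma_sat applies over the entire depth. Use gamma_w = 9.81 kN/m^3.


Total stress = gamma_sat * depth
sigma = 20.9 * 3.1 = 64.79 kPa
Pore water pressure u = gamma_w * (depth - d_wt)
u = 9.81 * (3.1 - 0.6) = 24.525 kPa
Effective stress = sigma - u
sigma' = 64.79 - 24.525 = 40.27 kPa


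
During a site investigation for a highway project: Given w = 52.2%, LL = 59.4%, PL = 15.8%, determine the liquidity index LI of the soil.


First compute the plasticity index:
PI = LL - PL = 59.4 - 15.8 = 43.6
Then compute the liquidity index:
LI = (w - PL) / PI
LI = (52.2 - 15.8) / 43.6
LI = 0.835


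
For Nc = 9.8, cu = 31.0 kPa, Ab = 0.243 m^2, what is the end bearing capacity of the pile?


Using Qb = Nc * cu * Ab
Qb = 9.8 * 31.0 * 0.243
Qb = 73.82 kN


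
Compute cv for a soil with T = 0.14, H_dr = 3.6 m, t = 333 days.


Using cv = T * H_dr^2 / t
H_dr^2 = 3.6^2 = 12.96
cv = 0.14 * 12.96 / 333
cv = 0.00545 m^2/day


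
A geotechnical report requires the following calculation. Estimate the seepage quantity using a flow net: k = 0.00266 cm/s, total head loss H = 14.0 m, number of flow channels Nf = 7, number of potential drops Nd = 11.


Result: 0.000237 m^3/s per m

Derivation:
Convert k to m/s for unit consistency with H:
k = 0.00266 cm/s = 0.00266 / 100 m/s = 2.66e-05 m/s
Using q = k * H * Nf / Nd
Nf / Nd = 7 / 11 = 0.6364
q = 2.66e-05 * 14.0 * 0.6364
q = 0.000237 m^3/s per m


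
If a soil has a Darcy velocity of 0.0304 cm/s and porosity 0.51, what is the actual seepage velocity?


Using v_s = v_d / n
v_s = 0.0304 / 0.51
v_s = 0.05961 cm/s


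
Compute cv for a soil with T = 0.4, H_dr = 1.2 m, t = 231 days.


Using cv = T * H_dr^2 / t
H_dr^2 = 1.2^2 = 1.44
cv = 0.4 * 1.44 / 231
cv = 0.00249 m^2/day


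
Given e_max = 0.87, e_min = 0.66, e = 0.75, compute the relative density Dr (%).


Using Dr = (e_max - e) / (e_max - e_min) * 100
e_max - e = 0.87 - 0.75 = 0.12
e_max - e_min = 0.87 - 0.66 = 0.21
Dr = 0.12 / 0.21 * 100
Dr = 57.14 %


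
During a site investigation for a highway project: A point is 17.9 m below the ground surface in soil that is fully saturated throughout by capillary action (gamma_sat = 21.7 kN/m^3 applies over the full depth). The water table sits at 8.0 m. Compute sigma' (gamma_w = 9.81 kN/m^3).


Result: 291.31 kPa

Derivation:
Total stress = gamma_sat * depth
sigma = 21.7 * 17.9 = 388.43 kPa
Pore water pressure u = gamma_w * (depth - d_wt)
u = 9.81 * (17.9 - 8.0) = 97.119 kPa
Effective stress = sigma - u
sigma' = 388.43 - 97.119 = 291.31 kPa


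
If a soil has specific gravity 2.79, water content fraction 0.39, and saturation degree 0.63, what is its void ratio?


Using the relation e = Gs * w / S
e = 2.79 * 0.39 / 0.63
e = 1.7271


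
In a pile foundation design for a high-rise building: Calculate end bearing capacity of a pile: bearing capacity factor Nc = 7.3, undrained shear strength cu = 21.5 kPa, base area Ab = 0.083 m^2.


Using Qb = Nc * cu * Ab
Qb = 7.3 * 21.5 * 0.083
Qb = 13.03 kN


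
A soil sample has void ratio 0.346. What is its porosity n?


Using the relation n = e / (1 + e)
n = 0.346 / (1 + 0.346)
n = 0.346 / 1.346
n = 0.2571


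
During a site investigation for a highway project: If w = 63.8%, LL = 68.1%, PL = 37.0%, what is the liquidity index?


Result: 0.862

Derivation:
First compute the plasticity index:
PI = LL - PL = 68.1 - 37.0 = 31.1
Then compute the liquidity index:
LI = (w - PL) / PI
LI = (63.8 - 37.0) / 31.1
LI = 0.862


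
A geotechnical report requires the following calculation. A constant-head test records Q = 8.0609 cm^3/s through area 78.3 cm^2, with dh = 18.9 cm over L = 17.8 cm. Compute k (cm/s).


Compute hydraulic gradient:
i = dh / L = 18.9 / 17.8 = 1.0618
Then apply Darcy's law:
k = Q / (A * i)
k = 8.0609 / (78.3 * 1.0618)
k = 8.0609 / 83.1388
k = 0.096957 cm/s


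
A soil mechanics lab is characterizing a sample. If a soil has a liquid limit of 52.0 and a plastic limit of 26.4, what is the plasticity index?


Using PI = LL - PL
PI = 52.0 - 26.4
PI = 25.6


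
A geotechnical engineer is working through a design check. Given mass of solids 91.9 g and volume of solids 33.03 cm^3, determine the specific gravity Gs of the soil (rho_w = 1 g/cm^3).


Using Gs = m_s / (V_s * rho_w)
Since rho_w = 1 g/cm^3:
Gs = 91.9 / 33.03
Gs = 2.782


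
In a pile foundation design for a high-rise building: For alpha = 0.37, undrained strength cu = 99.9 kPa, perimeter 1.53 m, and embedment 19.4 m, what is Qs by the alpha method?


Using Qs = alpha * cu * perimeter * L
Qs = 0.37 * 99.9 * 1.53 * 19.4
Qs = 1097.14 kN


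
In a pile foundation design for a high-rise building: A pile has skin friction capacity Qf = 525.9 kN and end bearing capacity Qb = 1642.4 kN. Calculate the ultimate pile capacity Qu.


Using Qu = Qf + Qb
Qu = 525.9 + 1642.4
Qu = 2168.3 kN


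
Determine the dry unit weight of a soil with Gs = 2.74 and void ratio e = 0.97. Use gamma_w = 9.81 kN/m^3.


Result: 13.644 kN/m^3

Derivation:
Using gamma_d = Gs * gamma_w / (1 + e)
gamma_d = 2.74 * 9.81 / (1 + 0.97)
gamma_d = 2.74 * 9.81 / 1.97
gamma_d = 13.644 kN/m^3


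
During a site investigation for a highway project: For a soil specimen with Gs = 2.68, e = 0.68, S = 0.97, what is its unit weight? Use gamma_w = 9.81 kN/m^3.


Using gamma = gamma_w * (Gs + S*e) / (1 + e)
Numerator: Gs + S*e = 2.68 + 0.97*0.68 = 3.3396
Denominator: 1 + e = 1 + 0.68 = 1.68
gamma = 9.81 * 3.3396 / 1.68
gamma = 19.501 kN/m^3


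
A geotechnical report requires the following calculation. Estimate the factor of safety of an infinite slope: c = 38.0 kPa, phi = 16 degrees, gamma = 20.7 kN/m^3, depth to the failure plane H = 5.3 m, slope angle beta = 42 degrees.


Result: 1.015

Derivation:
Using Fs = c / (gamma*H*sin(beta)*cos(beta)) + tan(phi)/tan(beta)
Cohesion contribution = 38.0 / (20.7*5.3*sin(42)*cos(42))
Cohesion contribution = 0.696551
Friction contribution = tan(16)/tan(42) = 0.318463
Fs = 0.696551 + 0.318463
Fs = 1.015


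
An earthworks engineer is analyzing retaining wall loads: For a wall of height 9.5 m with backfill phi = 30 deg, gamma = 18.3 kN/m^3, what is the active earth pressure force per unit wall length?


Compute active earth pressure coefficient:
Ka = tan^2(45 - phi/2) = tan^2(30.0) = 0.333333
Compute active force:
Pa = 0.5 * Ka * gamma * H^2
Pa = 0.5 * 0.333333 * 18.3 * 9.5^2
Pa = 275.26 kN/m


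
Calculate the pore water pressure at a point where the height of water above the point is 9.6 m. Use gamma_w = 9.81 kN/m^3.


Result: 94.18 kPa

Derivation:
Using u = gamma_w * h_w
u = 9.81 * 9.6
u = 94.18 kPa


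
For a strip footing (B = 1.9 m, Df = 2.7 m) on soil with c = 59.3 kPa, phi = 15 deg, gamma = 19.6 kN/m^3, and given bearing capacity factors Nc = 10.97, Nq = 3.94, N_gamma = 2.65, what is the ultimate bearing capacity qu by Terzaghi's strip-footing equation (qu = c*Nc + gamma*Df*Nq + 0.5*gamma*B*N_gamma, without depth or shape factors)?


Compute qu = c*Nc + gamma*Df*Nq + 0.5*gamma*B*N_gamma
Term 1: 59.3 * 10.97 = 650.521
Term 2: 19.6 * 2.7 * 3.94 = 208.5048
Term 3: 0.5 * 19.6 * 1.9 * 2.65 = 49.343
qu = 650.521 + 208.5048 + 49.343
qu = 908.37 kPa


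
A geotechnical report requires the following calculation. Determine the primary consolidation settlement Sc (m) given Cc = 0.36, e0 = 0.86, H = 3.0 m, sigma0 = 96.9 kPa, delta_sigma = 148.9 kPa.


Using Sc = Cc * H / (1 + e0) * log10((sigma0 + delta_sigma) / sigma0)
Stress ratio = (96.9 + 148.9) / 96.9 = 2.53664
log10(2.53664) = 0.404258
Cc * H / (1 + e0) = 0.36 * 3.0 / (1 + 0.86) = 0.580645
Sc = 0.580645 * 0.404258
Sc = 0.2347 m


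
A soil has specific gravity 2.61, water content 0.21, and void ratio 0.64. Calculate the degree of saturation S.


Using S = Gs * w / e
S = 2.61 * 0.21 / 0.64
S = 0.8564


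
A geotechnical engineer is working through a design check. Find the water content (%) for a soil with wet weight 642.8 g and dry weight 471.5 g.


Result: 36.33 %

Derivation:
Using w = (m_wet - m_dry) / m_dry * 100
m_wet - m_dry = 642.8 - 471.5 = 171.3 g
w = 171.3 / 471.5 * 100
w = 36.33 %


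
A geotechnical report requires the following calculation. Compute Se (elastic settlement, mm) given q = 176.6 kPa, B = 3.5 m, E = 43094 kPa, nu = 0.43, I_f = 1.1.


Using Se = q * B * (1 - nu^2) * I_f / E
1 - nu^2 = 1 - 0.43^2 = 0.8151
Se = 176.6 * 3.5 * 0.8151 * 1.1 / 43094
Se = 0.012860 m
Convert to mm: Se = 0.012860 * 1000 = 12.86 mm


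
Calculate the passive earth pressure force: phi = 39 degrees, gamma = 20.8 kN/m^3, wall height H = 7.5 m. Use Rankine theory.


Result: 2571.36 kN/m

Derivation:
Compute passive earth pressure coefficient:
Kp = tan^2(45 + phi/2) = tan^2(64.5) = 4.395495
Compute passive force:
Pp = 0.5 * Kp * gamma * H^2
Pp = 0.5 * 4.395495 * 20.8 * 7.5^2
Pp = 2571.36 kN/m


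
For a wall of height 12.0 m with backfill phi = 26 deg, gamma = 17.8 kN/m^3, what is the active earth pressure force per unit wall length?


Result: 500.42 kN/m

Derivation:
Compute active earth pressure coefficient:
Ka = tan^2(45 - phi/2) = tan^2(32.0) = 0.390462
Compute active force:
Pa = 0.5 * Ka * gamma * H^2
Pa = 0.5 * 0.390462 * 17.8 * 12.0^2
Pa = 500.42 kN/m


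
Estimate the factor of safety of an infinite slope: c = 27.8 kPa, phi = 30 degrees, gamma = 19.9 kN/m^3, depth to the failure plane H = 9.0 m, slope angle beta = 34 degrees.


Using Fs = c / (gamma*H*sin(beta)*cos(beta)) + tan(phi)/tan(beta)
Cohesion contribution = 27.8 / (19.9*9.0*sin(34)*cos(34))
Cohesion contribution = 0.334822
Friction contribution = tan(30)/tan(34) = 0.855957
Fs = 0.334822 + 0.855957
Fs = 1.191


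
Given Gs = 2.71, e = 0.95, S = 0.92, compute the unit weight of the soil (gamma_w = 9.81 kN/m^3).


Using gamma = gamma_w * (Gs + S*e) / (1 + e)
Numerator: Gs + S*e = 2.71 + 0.92*0.95 = 3.584
Denominator: 1 + e = 1 + 0.95 = 1.95
gamma = 9.81 * 3.584 / 1.95
gamma = 18.03 kN/m^3


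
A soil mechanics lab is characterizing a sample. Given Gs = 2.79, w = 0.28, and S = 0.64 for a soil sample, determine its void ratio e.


Using the relation e = Gs * w / S
e = 2.79 * 0.28 / 0.64
e = 1.2206


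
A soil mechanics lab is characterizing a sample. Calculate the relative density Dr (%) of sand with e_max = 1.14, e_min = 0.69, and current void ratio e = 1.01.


Using Dr = (e_max - e) / (e_max - e_min) * 100
e_max - e = 1.14 - 1.01 = 0.13
e_max - e_min = 1.14 - 0.69 = 0.45
Dr = 0.13 / 0.45 * 100
Dr = 28.89 %


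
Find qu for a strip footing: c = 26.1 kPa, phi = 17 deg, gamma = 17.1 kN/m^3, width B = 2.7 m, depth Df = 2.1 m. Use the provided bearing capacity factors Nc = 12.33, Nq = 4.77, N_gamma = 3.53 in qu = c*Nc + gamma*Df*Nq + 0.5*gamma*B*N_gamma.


Compute qu = c*Nc + gamma*Df*Nq + 0.5*gamma*B*N_gamma
Term 1: 26.1 * 12.33 = 321.813
Term 2: 17.1 * 2.1 * 4.77 = 171.2907
Term 3: 0.5 * 17.1 * 2.7 * 3.53 = 81.49005
qu = 321.813 + 171.2907 + 81.49005
qu = 574.59 kPa


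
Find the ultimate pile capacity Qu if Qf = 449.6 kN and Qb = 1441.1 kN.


Using Qu = Qf + Qb
Qu = 449.6 + 1441.1
Qu = 1890.7 kN


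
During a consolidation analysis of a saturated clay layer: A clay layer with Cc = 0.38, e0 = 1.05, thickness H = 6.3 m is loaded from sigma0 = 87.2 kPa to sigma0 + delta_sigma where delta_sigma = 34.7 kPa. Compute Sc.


Using Sc = Cc * H / (1 + e0) * log10((sigma0 + delta_sigma) / sigma0)
Stress ratio = (87.2 + 34.7) / 87.2 = 1.39794
log10(1.39794) = 0.145487
Cc * H / (1 + e0) = 0.38 * 6.3 / (1 + 1.05) = 1.1678
Sc = 1.1678 * 0.145487
Sc = 0.1699 m


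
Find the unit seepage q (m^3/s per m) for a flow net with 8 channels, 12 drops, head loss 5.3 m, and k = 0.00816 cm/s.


Convert k to m/s for unit consistency with H:
k = 0.00816 cm/s = 0.00816 / 100 m/s = 8.16e-05 m/s
Using q = k * H * Nf / Nd
Nf / Nd = 8 / 12 = 0.6667
q = 8.16e-05 * 5.3 * 0.6667
q = 0.0002883 m^3/s per m


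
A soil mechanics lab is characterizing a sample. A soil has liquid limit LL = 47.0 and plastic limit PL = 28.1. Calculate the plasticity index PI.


Result: 18.9

Derivation:
Using PI = LL - PL
PI = 47.0 - 28.1
PI = 18.9


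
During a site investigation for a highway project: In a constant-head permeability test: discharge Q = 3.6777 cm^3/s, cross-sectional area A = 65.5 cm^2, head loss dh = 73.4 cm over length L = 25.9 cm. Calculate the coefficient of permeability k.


Result: 0.019812 cm/s

Derivation:
Compute hydraulic gradient:
i = dh / L = 73.4 / 25.9 = 2.83398
Then apply Darcy's law:
k = Q / (A * i)
k = 3.6777 / (65.5 * 2.83398)
k = 3.6777 / 185.625
k = 0.019812 cm/s


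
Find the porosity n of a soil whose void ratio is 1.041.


Result: 0.51

Derivation:
Using the relation n = e / (1 + e)
n = 1.041 / (1 + 1.041)
n = 1.041 / 2.041
n = 0.51


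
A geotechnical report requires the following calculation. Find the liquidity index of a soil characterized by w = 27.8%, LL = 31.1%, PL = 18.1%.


First compute the plasticity index:
PI = LL - PL = 31.1 - 18.1 = 13.0
Then compute the liquidity index:
LI = (w - PL) / PI
LI = (27.8 - 18.1) / 13.0
LI = 0.746


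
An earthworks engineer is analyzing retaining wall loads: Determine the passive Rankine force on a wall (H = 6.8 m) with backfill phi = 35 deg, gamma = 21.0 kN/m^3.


Compute passive earth pressure coefficient:
Kp = tan^2(45 + phi/2) = tan^2(62.5) = 3.690172
Compute passive force:
Pp = 0.5 * Kp * gamma * H^2
Pp = 0.5 * 3.690172 * 21.0 * 6.8^2
Pp = 1791.65 kN/m


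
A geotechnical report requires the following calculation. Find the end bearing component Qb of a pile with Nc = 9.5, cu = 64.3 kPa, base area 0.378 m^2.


Using Qb = Nc * cu * Ab
Qb = 9.5 * 64.3 * 0.378
Qb = 230.9 kN


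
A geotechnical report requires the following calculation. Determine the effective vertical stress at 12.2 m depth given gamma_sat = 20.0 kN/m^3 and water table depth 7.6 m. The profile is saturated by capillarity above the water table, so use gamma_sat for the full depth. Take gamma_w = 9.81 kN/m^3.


Result: 198.87 kPa

Derivation:
Total stress = gamma_sat * depth
sigma = 20.0 * 12.2 = 244.0 kPa
Pore water pressure u = gamma_w * (depth - d_wt)
u = 9.81 * (12.2 - 7.6) = 45.126 kPa
Effective stress = sigma - u
sigma' = 244.0 - 45.126 = 198.87 kPa


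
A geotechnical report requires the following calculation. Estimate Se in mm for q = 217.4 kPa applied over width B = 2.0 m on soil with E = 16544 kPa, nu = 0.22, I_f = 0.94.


Using Se = q * B * (1 - nu^2) * I_f / E
1 - nu^2 = 1 - 0.22^2 = 0.9516
Se = 217.4 * 2.0 * 0.9516 * 0.94 / 16544
Se = 0.023509 m
Convert to mm: Se = 0.023509 * 1000 = 23.509 mm


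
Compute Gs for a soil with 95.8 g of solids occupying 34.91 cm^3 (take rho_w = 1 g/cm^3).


Using Gs = m_s / (V_s * rho_w)
Since rho_w = 1 g/cm^3:
Gs = 95.8 / 34.91
Gs = 2.744


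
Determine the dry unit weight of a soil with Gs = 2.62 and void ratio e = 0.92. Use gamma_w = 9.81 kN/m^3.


Using gamma_d = Gs * gamma_w / (1 + e)
gamma_d = 2.62 * 9.81 / (1 + 0.92)
gamma_d = 2.62 * 9.81 / 1.92
gamma_d = 13.387 kN/m^3


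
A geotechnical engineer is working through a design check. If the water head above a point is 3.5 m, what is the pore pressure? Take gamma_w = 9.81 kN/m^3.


Using u = gamma_w * h_w
u = 9.81 * 3.5
u = 34.34 kPa


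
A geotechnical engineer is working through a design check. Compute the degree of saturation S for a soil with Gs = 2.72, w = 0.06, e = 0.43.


Result: 0.3795

Derivation:
Using S = Gs * w / e
S = 2.72 * 0.06 / 0.43
S = 0.3795


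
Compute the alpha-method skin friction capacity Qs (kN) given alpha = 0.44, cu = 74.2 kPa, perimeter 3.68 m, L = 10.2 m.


Result: 1225.48 kN

Derivation:
Using Qs = alpha * cu * perimeter * L
Qs = 0.44 * 74.2 * 3.68 * 10.2
Qs = 1225.48 kN


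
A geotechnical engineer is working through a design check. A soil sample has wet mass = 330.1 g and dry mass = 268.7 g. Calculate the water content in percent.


Result: 22.85 %

Derivation:
Using w = (m_wet - m_dry) / m_dry * 100
m_wet - m_dry = 330.1 - 268.7 = 61.4 g
w = 61.4 / 268.7 * 100
w = 22.85 %


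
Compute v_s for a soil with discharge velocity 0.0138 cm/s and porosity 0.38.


Result: 0.03632 cm/s

Derivation:
Using v_s = v_d / n
v_s = 0.0138 / 0.38
v_s = 0.03632 cm/s


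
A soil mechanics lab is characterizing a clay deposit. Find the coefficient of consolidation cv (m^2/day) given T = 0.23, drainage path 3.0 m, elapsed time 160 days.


Result: 0.01294 m^2/day

Derivation:
Using cv = T * H_dr^2 / t
H_dr^2 = 3.0^2 = 9.0
cv = 0.23 * 9.0 / 160
cv = 0.01294 m^2/day


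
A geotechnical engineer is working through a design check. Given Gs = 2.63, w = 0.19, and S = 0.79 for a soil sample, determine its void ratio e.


Using the relation e = Gs * w / S
e = 2.63 * 0.19 / 0.79
e = 0.6325


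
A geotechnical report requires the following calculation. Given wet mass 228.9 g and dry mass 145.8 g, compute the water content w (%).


Using w = (m_wet - m_dry) / m_dry * 100
m_wet - m_dry = 228.9 - 145.8 = 83.1 g
w = 83.1 / 145.8 * 100
w = 57.0 %


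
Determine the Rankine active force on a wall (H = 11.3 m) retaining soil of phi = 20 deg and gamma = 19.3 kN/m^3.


Compute active earth pressure coefficient:
Ka = tan^2(45 - phi/2) = tan^2(35.0) = 0.490291
Compute active force:
Pa = 0.5 * Ka * gamma * H^2
Pa = 0.5 * 0.490291 * 19.3 * 11.3^2
Pa = 604.14 kN/m


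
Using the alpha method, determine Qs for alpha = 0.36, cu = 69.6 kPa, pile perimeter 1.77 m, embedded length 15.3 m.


Result: 678.54 kN

Derivation:
Using Qs = alpha * cu * perimeter * L
Qs = 0.36 * 69.6 * 1.77 * 15.3
Qs = 678.54 kN


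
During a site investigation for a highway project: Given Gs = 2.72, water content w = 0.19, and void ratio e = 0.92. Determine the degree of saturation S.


Result: 0.5617

Derivation:
Using S = Gs * w / e
S = 2.72 * 0.19 / 0.92
S = 0.5617


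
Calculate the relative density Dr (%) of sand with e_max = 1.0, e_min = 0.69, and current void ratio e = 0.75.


Using Dr = (e_max - e) / (e_max - e_min) * 100
e_max - e = 1.0 - 0.75 = 0.25
e_max - e_min = 1.0 - 0.69 = 0.31
Dr = 0.25 / 0.31 * 100
Dr = 80.65 %


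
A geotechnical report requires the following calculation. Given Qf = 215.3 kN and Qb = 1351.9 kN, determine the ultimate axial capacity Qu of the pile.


Result: 1567.2 kN

Derivation:
Using Qu = Qf + Qb
Qu = 215.3 + 1351.9
Qu = 1567.2 kN


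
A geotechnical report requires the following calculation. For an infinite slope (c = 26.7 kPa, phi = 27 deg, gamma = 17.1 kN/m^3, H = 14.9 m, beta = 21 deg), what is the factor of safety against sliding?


Using Fs = c / (gamma*H*sin(beta)*cos(beta)) + tan(phi)/tan(beta)
Cohesion contribution = 26.7 / (17.1*14.9*sin(21)*cos(21))
Cohesion contribution = 0.313219
Friction contribution = tan(27)/tan(21) = 1.32736
Fs = 0.313219 + 1.32736
Fs = 1.641


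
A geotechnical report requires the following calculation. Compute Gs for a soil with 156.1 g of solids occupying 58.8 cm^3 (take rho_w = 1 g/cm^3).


Using Gs = m_s / (V_s * rho_w)
Since rho_w = 1 g/cm^3:
Gs = 156.1 / 58.8
Gs = 2.655


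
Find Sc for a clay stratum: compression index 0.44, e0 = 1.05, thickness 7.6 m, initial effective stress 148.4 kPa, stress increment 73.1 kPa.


Using Sc = Cc * H / (1 + e0) * log10((sigma0 + delta_sigma) / sigma0)
Stress ratio = (148.4 + 73.1) / 148.4 = 1.49259
log10(1.49259) = 0.17394
Cc * H / (1 + e0) = 0.44 * 7.6 / (1 + 1.05) = 1.63122
Sc = 1.63122 * 0.17394
Sc = 0.2837 m


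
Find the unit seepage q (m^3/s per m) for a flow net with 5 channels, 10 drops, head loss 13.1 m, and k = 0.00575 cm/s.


Convert k to m/s for unit consistency with H:
k = 0.00575 cm/s = 0.00575 / 100 m/s = 5.75e-05 m/s
Using q = k * H * Nf / Nd
Nf / Nd = 5 / 10 = 0.5
q = 5.75e-05 * 13.1 * 0.5
q = 0.0003766 m^3/s per m


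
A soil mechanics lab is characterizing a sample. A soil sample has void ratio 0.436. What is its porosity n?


Result: 0.3036

Derivation:
Using the relation n = e / (1 + e)
n = 0.436 / (1 + 0.436)
n = 0.436 / 1.436
n = 0.3036


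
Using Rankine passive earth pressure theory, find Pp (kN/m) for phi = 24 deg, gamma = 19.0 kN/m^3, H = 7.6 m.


Compute passive earth pressure coefficient:
Kp = tan^2(45 + phi/2) = tan^2(57.0) = 2.371184
Compute passive force:
Pp = 0.5 * Kp * gamma * H^2
Pp = 0.5 * 2.371184 * 19.0 * 7.6^2
Pp = 1301.12 kN/m


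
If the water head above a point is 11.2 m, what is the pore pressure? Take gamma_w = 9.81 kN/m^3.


Result: 109.87 kPa

Derivation:
Using u = gamma_w * h_w
u = 9.81 * 11.2
u = 109.87 kPa


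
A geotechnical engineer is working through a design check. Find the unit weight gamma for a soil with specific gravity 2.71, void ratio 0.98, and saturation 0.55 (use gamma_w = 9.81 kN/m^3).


Result: 16.097 kN/m^3

Derivation:
Using gamma = gamma_w * (Gs + S*e) / (1 + e)
Numerator: Gs + S*e = 2.71 + 0.55*0.98 = 3.249
Denominator: 1 + e = 1 + 0.98 = 1.98
gamma = 9.81 * 3.249 / 1.98
gamma = 16.097 kN/m^3


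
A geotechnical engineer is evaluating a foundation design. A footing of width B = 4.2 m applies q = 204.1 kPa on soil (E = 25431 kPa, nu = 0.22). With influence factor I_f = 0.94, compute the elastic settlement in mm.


Result: 30.152 mm

Derivation:
Using Se = q * B * (1 - nu^2) * I_f / E
1 - nu^2 = 1 - 0.22^2 = 0.9516
Se = 204.1 * 4.2 * 0.9516 * 0.94 / 25431
Se = 0.030152 m
Convert to mm: Se = 0.030152 * 1000 = 30.152 mm


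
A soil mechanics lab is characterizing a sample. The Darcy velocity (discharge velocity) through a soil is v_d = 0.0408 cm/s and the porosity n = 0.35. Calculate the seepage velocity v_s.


Result: 0.11657 cm/s

Derivation:
Using v_s = v_d / n
v_s = 0.0408 / 0.35
v_s = 0.11657 cm/s


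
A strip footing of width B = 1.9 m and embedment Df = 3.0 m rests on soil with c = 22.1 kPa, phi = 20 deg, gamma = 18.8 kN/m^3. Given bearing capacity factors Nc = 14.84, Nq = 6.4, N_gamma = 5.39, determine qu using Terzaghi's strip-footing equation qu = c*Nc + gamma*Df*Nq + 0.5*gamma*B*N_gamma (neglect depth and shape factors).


Compute qu = c*Nc + gamma*Df*Nq + 0.5*gamma*B*N_gamma
Term 1: 22.1 * 14.84 = 327.964
Term 2: 18.8 * 3.0 * 6.4 = 360.96
Term 3: 0.5 * 18.8 * 1.9 * 5.39 = 96.2654
qu = 327.964 + 360.96 + 96.2654
qu = 785.19 kPa


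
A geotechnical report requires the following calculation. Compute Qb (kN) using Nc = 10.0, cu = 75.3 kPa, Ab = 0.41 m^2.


Using Qb = Nc * cu * Ab
Qb = 10.0 * 75.3 * 0.41
Qb = 308.73 kN


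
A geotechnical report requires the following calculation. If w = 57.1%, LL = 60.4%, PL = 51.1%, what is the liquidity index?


First compute the plasticity index:
PI = LL - PL = 60.4 - 51.1 = 9.3
Then compute the liquidity index:
LI = (w - PL) / PI
LI = (57.1 - 51.1) / 9.3
LI = 0.645


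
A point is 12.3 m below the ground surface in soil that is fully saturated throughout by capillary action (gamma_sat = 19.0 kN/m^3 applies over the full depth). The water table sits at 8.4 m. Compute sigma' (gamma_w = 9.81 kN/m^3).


Result: 195.44 kPa

Derivation:
Total stress = gamma_sat * depth
sigma = 19.0 * 12.3 = 233.7 kPa
Pore water pressure u = gamma_w * (depth - d_wt)
u = 9.81 * (12.3 - 8.4) = 38.259 kPa
Effective stress = sigma - u
sigma' = 233.7 - 38.259 = 195.44 kPa


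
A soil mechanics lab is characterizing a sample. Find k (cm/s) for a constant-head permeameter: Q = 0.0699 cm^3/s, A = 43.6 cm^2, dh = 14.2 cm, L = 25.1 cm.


Result: 0.002834 cm/s

Derivation:
Compute hydraulic gradient:
i = dh / L = 14.2 / 25.1 = 0.565737
Then apply Darcy's law:
k = Q / (A * i)
k = 0.0699 / (43.6 * 0.565737)
k = 0.0699 / 24.6661
k = 0.002834 cm/s


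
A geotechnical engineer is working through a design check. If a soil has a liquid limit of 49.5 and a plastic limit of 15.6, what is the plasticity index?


Using PI = LL - PL
PI = 49.5 - 15.6
PI = 33.9


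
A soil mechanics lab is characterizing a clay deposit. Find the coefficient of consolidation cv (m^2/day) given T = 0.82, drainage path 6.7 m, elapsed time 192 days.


Using cv = T * H_dr^2 / t
H_dr^2 = 6.7^2 = 44.89
cv = 0.82 * 44.89 / 192
cv = 0.19172 m^2/day


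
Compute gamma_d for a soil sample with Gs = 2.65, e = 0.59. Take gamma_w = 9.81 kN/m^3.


Result: 16.35 kN/m^3

Derivation:
Using gamma_d = Gs * gamma_w / (1 + e)
gamma_d = 2.65 * 9.81 / (1 + 0.59)
gamma_d = 2.65 * 9.81 / 1.59
gamma_d = 16.35 kN/m^3


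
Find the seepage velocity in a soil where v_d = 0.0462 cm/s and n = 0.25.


Result: 0.1848 cm/s

Derivation:
Using v_s = v_d / n
v_s = 0.0462 / 0.25
v_s = 0.1848 cm/s


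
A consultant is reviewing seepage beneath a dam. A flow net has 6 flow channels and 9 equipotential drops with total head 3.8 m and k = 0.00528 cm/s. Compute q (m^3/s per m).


Convert k to m/s for unit consistency with H:
k = 0.00528 cm/s = 0.00528 / 100 m/s = 5.28e-05 m/s
Using q = k * H * Nf / Nd
Nf / Nd = 6 / 9 = 0.6667
q = 5.28e-05 * 3.8 * 0.6667
q = 0.0001338 m^3/s per m


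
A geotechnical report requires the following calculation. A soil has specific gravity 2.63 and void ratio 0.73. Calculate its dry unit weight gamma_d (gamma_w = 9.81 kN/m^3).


Using gamma_d = Gs * gamma_w / (1 + e)
gamma_d = 2.63 * 9.81 / (1 + 0.73)
gamma_d = 2.63 * 9.81 / 1.73
gamma_d = 14.913 kN/m^3


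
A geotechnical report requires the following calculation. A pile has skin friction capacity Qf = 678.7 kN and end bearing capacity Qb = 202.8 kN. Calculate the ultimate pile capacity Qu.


Using Qu = Qf + Qb
Qu = 678.7 + 202.8
Qu = 881.5 kN


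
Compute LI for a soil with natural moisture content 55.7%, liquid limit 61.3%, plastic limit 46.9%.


First compute the plasticity index:
PI = LL - PL = 61.3 - 46.9 = 14.4
Then compute the liquidity index:
LI = (w - PL) / PI
LI = (55.7 - 46.9) / 14.4
LI = 0.611


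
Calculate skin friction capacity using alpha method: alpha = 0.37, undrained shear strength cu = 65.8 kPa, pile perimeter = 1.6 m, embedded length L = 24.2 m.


Using Qs = alpha * cu * perimeter * L
Qs = 0.37 * 65.8 * 1.6 * 24.2
Qs = 942.68 kN


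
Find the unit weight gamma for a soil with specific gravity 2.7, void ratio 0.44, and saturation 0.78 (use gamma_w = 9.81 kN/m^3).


Result: 20.732 kN/m^3

Derivation:
Using gamma = gamma_w * (Gs + S*e) / (1 + e)
Numerator: Gs + S*e = 2.7 + 0.78*0.44 = 3.0432
Denominator: 1 + e = 1 + 0.44 = 1.44
gamma = 9.81 * 3.0432 / 1.44
gamma = 20.732 kN/m^3


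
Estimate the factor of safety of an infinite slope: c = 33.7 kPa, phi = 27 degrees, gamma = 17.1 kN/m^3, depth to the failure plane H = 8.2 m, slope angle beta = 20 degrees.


Using Fs = c / (gamma*H*sin(beta)*cos(beta)) + tan(phi)/tan(beta)
Cohesion contribution = 33.7 / (17.1*8.2*sin(20)*cos(20))
Cohesion contribution = 0.747795
Friction contribution = tan(27)/tan(20) = 1.39991
Fs = 0.747795 + 1.39991
Fs = 2.148


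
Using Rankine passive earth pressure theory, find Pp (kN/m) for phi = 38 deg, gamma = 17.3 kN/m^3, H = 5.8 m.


Result: 1223.23 kN/m

Derivation:
Compute passive earth pressure coefficient:
Kp = tan^2(45 + phi/2) = tan^2(64.0) = 4.203746
Compute passive force:
Pp = 0.5 * Kp * gamma * H^2
Pp = 0.5 * 4.203746 * 17.3 * 5.8^2
Pp = 1223.23 kN/m


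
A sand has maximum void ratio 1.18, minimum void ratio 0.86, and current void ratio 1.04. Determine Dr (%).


Result: 43.75 %

Derivation:
Using Dr = (e_max - e) / (e_max - e_min) * 100
e_max - e = 1.18 - 1.04 = 0.14
e_max - e_min = 1.18 - 0.86 = 0.32
Dr = 0.14 / 0.32 * 100
Dr = 43.75 %


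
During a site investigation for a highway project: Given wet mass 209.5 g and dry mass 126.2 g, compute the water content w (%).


Result: 66.01 %

Derivation:
Using w = (m_wet - m_dry) / m_dry * 100
m_wet - m_dry = 209.5 - 126.2 = 83.3 g
w = 83.3 / 126.2 * 100
w = 66.01 %


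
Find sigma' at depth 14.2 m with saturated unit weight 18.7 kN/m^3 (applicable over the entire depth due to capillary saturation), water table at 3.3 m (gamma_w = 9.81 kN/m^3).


Result: 158.61 kPa

Derivation:
Total stress = gamma_sat * depth
sigma = 18.7 * 14.2 = 265.54 kPa
Pore water pressure u = gamma_w * (depth - d_wt)
u = 9.81 * (14.2 - 3.3) = 106.929 kPa
Effective stress = sigma - u
sigma' = 265.54 - 106.929 = 158.61 kPa


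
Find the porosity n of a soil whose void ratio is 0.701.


Using the relation n = e / (1 + e)
n = 0.701 / (1 + 0.701)
n = 0.701 / 1.701
n = 0.4121


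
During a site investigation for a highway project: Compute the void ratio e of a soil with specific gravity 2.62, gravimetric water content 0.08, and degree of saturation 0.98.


Using the relation e = Gs * w / S
e = 2.62 * 0.08 / 0.98
e = 0.2139


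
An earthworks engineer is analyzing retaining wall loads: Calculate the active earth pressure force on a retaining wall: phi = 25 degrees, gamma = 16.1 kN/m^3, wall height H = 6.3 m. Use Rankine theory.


Compute active earth pressure coefficient:
Ka = tan^2(45 - phi/2) = tan^2(32.5) = 0.405859
Compute active force:
Pa = 0.5 * Ka * gamma * H^2
Pa = 0.5 * 0.405859 * 16.1 * 6.3^2
Pa = 129.67 kN/m


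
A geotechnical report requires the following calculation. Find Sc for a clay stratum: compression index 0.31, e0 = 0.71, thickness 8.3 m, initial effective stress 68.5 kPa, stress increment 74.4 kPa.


Result: 0.4805 m

Derivation:
Using Sc = Cc * H / (1 + e0) * log10((sigma0 + delta_sigma) / sigma0)
Stress ratio = (68.5 + 74.4) / 68.5 = 2.08613
log10(2.08613) = 0.319342
Cc * H / (1 + e0) = 0.31 * 8.3 / (1 + 0.71) = 1.50468
Sc = 1.50468 * 0.319342
Sc = 0.4805 m


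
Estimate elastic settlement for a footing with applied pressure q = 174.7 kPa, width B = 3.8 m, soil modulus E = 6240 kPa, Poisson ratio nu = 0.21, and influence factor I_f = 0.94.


Using Se = q * B * (1 - nu^2) * I_f / E
1 - nu^2 = 1 - 0.21^2 = 0.9559
Se = 174.7 * 3.8 * 0.9559 * 0.94 / 6240
Se = 0.095594 m
Convert to mm: Se = 0.095594 * 1000 = 95.594 mm


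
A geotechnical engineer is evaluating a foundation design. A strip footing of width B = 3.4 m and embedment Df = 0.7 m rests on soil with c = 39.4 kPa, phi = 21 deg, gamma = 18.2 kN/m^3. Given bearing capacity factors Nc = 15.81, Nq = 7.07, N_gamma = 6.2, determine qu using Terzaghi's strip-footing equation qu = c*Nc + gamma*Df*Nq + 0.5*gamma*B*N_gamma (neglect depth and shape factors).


Result: 904.81 kPa

Derivation:
Compute qu = c*Nc + gamma*Df*Nq + 0.5*gamma*B*N_gamma
Term 1: 39.4 * 15.81 = 622.914
Term 2: 18.2 * 0.7 * 7.07 = 90.0718
Term 3: 0.5 * 18.2 * 3.4 * 6.2 = 191.828
qu = 622.914 + 90.0718 + 191.828
qu = 904.81 kPa


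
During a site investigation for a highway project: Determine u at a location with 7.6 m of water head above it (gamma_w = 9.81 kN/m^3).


Result: 74.56 kPa

Derivation:
Using u = gamma_w * h_w
u = 9.81 * 7.6
u = 74.56 kPa


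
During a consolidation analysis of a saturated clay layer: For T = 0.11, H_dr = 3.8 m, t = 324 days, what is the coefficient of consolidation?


Using cv = T * H_dr^2 / t
H_dr^2 = 3.8^2 = 14.44
cv = 0.11 * 14.44 / 324
cv = 0.0049 m^2/day


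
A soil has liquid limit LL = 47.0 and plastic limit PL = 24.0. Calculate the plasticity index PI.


Using PI = LL - PL
PI = 47.0 - 24.0
PI = 23.0


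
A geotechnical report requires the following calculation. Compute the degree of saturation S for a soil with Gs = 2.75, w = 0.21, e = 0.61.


Using S = Gs * w / e
S = 2.75 * 0.21 / 0.61
S = 0.9467


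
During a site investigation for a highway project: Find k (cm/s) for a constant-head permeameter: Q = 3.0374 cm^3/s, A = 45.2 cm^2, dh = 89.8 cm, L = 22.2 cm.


Compute hydraulic gradient:
i = dh / L = 89.8 / 22.2 = 4.04505
Then apply Darcy's law:
k = Q / (A * i)
k = 3.0374 / (45.2 * 4.04505)
k = 3.0374 / 182.836
k = 0.016613 cm/s


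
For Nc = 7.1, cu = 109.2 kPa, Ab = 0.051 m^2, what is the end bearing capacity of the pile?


Using Qb = Nc * cu * Ab
Qb = 7.1 * 109.2 * 0.051
Qb = 39.54 kN


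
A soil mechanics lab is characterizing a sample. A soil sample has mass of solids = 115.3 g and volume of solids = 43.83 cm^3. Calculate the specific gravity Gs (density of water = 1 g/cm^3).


Result: 2.631

Derivation:
Using Gs = m_s / (V_s * rho_w)
Since rho_w = 1 g/cm^3:
Gs = 115.3 / 43.83
Gs = 2.631


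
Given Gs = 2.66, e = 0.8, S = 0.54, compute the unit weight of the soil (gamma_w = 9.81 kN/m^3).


Result: 16.851 kN/m^3

Derivation:
Using gamma = gamma_w * (Gs + S*e) / (1 + e)
Numerator: Gs + S*e = 2.66 + 0.54*0.8 = 3.092
Denominator: 1 + e = 1 + 0.8 = 1.8
gamma = 9.81 * 3.092 / 1.8
gamma = 16.851 kN/m^3


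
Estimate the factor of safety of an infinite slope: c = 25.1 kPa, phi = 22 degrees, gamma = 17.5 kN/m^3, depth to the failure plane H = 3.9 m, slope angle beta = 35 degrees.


Using Fs = c / (gamma*H*sin(beta)*cos(beta)) + tan(phi)/tan(beta)
Cohesion contribution = 25.1 / (17.5*3.9*sin(35)*cos(35))
Cohesion contribution = 0.782736
Friction contribution = tan(22)/tan(35) = 0.577009
Fs = 0.782736 + 0.577009
Fs = 1.36


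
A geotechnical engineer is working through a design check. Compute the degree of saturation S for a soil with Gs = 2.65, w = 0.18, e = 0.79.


Result: 0.6038

Derivation:
Using S = Gs * w / e
S = 2.65 * 0.18 / 0.79
S = 0.6038


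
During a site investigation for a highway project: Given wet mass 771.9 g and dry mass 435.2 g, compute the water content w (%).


Result: 77.37 %

Derivation:
Using w = (m_wet - m_dry) / m_dry * 100
m_wet - m_dry = 771.9 - 435.2 = 336.7 g
w = 336.7 / 435.2 * 100
w = 77.37 %


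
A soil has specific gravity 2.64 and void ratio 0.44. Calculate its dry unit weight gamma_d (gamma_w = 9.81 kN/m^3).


Result: 17.985 kN/m^3

Derivation:
Using gamma_d = Gs * gamma_w / (1 + e)
gamma_d = 2.64 * 9.81 / (1 + 0.44)
gamma_d = 2.64 * 9.81 / 1.44
gamma_d = 17.985 kN/m^3


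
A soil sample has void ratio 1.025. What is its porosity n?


Using the relation n = e / (1 + e)
n = 1.025 / (1 + 1.025)
n = 1.025 / 2.025
n = 0.5062


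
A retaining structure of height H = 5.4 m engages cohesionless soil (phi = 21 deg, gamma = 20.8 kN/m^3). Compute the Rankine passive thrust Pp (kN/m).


Compute passive earth pressure coefficient:
Kp = tan^2(45 + phi/2) = tan^2(55.5) = 2.117051
Compute passive force:
Pp = 0.5 * Kp * gamma * H^2
Pp = 0.5 * 2.117051 * 20.8 * 5.4^2
Pp = 642.03 kN/m


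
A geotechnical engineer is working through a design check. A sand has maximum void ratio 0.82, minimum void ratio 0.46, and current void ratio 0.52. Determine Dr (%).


Using Dr = (e_max - e) / (e_max - e_min) * 100
e_max - e = 0.82 - 0.52 = 0.3
e_max - e_min = 0.82 - 0.46 = 0.36
Dr = 0.3 / 0.36 * 100
Dr = 83.33 %


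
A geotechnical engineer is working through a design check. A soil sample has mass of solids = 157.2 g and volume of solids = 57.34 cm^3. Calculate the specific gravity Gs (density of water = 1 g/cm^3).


Using Gs = m_s / (V_s * rho_w)
Since rho_w = 1 g/cm^3:
Gs = 157.2 / 57.34
Gs = 2.742


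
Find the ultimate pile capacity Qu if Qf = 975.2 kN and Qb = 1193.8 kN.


Using Qu = Qf + Qb
Qu = 975.2 + 1193.8
Qu = 2169.0 kN


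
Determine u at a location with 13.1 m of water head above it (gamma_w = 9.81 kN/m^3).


Result: 128.51 kPa

Derivation:
Using u = gamma_w * h_w
u = 9.81 * 13.1
u = 128.51 kPa
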